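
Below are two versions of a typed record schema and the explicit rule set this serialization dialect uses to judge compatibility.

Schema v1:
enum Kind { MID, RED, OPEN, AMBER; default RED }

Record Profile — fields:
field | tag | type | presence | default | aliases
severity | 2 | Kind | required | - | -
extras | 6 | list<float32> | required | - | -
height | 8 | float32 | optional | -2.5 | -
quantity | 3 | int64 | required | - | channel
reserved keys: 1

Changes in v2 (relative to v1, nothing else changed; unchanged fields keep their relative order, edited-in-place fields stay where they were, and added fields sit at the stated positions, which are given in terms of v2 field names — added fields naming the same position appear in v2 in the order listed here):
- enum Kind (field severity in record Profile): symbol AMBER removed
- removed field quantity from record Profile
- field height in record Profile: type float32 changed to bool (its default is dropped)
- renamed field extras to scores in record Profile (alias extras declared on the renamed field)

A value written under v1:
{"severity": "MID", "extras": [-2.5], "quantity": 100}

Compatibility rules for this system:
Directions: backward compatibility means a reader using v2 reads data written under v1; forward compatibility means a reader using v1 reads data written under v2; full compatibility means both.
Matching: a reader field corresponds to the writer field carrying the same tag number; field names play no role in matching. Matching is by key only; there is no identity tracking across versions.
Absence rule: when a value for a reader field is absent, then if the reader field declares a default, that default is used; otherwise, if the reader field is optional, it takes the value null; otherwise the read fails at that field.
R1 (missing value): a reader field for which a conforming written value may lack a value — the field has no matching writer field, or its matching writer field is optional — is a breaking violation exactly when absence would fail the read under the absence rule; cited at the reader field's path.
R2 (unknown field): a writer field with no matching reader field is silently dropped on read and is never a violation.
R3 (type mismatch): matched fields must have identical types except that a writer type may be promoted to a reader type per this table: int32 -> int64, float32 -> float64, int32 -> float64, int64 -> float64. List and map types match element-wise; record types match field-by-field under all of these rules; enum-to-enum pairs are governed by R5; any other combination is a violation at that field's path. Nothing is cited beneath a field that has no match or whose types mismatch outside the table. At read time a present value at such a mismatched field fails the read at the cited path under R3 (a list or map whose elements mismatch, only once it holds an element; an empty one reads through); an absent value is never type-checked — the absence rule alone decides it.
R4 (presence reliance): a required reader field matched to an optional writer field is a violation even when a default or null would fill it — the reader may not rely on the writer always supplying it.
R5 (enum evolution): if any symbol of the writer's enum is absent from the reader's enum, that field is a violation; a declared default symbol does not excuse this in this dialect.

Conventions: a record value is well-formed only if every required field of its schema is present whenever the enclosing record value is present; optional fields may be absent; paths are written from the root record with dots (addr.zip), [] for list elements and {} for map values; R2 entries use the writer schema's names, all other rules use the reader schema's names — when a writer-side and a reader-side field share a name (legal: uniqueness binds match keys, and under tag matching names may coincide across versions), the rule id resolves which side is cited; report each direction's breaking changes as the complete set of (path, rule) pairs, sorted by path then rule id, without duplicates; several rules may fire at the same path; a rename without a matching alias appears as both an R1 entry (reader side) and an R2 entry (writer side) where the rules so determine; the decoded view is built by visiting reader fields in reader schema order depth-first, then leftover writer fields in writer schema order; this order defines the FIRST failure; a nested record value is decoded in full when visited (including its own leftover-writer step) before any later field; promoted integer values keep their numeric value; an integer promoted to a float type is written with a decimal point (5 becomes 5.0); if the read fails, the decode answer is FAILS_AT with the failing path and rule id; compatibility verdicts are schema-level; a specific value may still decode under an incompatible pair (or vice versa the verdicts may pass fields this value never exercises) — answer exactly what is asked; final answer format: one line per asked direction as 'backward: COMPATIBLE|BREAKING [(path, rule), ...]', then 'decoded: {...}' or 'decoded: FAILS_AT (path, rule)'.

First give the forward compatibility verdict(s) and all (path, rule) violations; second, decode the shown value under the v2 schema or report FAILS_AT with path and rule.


forward: BREAKING [(height, R3), (quantity, R1)]; decoded: {"severity": "MID", "scores": [-2.5], "height": null}

in Profile below, arrows point writer -> reader
forward analysis of Profile with v1 as reader and v2 as writer:
  severity <- severity (Kind -> Kind, writer required)
  extras <- scores (list<float32> -> list<float32>, writer required)
  height <- height (bool -> float32, writer optional)
  quantity: no writer-side match
  breaking: (height, R3)
  breaking: (quantity, R1)
  forward on Profile therefore BREAKING (2)
decode walk for Profile under reader schema v2:
  severity := "MID"
  scores := [-2.5] (from writer extras)
  height := null (absent, optional -> null)
  writer quantity: unknown -> dropped
  => decoded: {"severity": "MID", "scores": [-2.5], "height": null}
checking off the Profile differences that do not matter here:
  enum Kind (field severity in record Profile): symbol AMBER removed -> its effect on Profile is confined to the backward direction, not asked


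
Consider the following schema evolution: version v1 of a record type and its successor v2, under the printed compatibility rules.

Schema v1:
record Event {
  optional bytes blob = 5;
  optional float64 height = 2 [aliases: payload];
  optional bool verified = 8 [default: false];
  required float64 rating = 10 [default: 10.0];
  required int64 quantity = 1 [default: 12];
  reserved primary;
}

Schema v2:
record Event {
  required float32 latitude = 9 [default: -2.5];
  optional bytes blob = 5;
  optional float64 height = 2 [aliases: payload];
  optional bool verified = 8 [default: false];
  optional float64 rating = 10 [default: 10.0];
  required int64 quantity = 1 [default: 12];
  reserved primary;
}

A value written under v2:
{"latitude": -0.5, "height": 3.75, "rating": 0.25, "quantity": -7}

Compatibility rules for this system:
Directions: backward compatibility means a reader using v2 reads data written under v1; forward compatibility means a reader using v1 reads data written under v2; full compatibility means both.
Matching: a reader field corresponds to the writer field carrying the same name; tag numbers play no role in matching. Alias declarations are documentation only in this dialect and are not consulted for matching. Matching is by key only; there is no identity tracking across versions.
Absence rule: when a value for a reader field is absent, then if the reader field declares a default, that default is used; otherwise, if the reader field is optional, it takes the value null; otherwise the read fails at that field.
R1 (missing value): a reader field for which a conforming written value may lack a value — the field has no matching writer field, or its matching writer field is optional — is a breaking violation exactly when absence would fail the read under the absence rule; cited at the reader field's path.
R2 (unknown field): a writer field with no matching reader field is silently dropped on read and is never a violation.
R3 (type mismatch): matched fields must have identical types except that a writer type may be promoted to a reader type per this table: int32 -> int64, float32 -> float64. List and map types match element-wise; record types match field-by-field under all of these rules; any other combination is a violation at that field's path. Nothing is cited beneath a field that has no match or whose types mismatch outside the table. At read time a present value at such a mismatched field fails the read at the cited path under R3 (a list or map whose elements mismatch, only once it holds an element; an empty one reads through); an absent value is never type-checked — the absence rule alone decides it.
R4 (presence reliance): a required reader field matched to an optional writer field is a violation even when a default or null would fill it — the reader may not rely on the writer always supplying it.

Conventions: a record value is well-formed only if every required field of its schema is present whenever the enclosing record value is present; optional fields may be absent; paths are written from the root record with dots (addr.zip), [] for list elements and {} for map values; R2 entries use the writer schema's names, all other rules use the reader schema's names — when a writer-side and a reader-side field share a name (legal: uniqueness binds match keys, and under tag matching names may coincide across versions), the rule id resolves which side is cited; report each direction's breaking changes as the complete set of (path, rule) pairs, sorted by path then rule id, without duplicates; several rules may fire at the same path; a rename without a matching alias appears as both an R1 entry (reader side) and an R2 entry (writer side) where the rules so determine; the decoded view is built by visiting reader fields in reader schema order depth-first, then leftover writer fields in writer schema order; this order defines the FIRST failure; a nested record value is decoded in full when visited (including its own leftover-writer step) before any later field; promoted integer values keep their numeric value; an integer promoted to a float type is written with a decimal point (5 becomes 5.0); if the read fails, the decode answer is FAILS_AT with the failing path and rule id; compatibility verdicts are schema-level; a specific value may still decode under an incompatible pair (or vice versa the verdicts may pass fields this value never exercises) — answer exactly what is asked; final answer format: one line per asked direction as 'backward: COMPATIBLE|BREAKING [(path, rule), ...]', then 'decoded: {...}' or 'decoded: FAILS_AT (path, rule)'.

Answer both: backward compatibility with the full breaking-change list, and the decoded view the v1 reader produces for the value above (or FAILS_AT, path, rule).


each type pair in Event: writer, then reader
backward for Event (reader v2, writer v1):
  latitude has no writer counterpart
  blob: paired with writer blob (bytes -> bytes; writer optional)
  height: paired with writer height (float64 -> float64; writer optional)
  verified: paired with writer verified (bool -> bool; writer optional)
  rating: paired with writer rating (float64 -> float64; writer required)
  quantity: paired with writer quantity (int64 -> int64; writer required)
  nothing fires on Event: backward is COMPATIBLE
decoding the Event value with the v1 reader:
  blob := null (absent, optional -> null)
  height := 3.75
  verified := false (absent -> default)
  rating := 0.25
  quantity := -7
  writer latitude: unknown -> dropped
  => decoded: {"blob": null, "height": 3.75, "verified": false, "rating": 0.25, "quantity": -7}
remaining Event differences; none change what is asked:
  added field latitude to record Event: required float32, tag 9, default -2.5 (in v2 it sits immediately before blob) -> triggers nothing under Event's printed rules — same verdict
  field rating in record Event: required changed to optional -> affects forward compatibility only, which is not asked

backward: COMPATIBLE []; decoded: {"blob": null, "height": 3.75, "verified": false, "rating": 0.25, "quantity": -7}


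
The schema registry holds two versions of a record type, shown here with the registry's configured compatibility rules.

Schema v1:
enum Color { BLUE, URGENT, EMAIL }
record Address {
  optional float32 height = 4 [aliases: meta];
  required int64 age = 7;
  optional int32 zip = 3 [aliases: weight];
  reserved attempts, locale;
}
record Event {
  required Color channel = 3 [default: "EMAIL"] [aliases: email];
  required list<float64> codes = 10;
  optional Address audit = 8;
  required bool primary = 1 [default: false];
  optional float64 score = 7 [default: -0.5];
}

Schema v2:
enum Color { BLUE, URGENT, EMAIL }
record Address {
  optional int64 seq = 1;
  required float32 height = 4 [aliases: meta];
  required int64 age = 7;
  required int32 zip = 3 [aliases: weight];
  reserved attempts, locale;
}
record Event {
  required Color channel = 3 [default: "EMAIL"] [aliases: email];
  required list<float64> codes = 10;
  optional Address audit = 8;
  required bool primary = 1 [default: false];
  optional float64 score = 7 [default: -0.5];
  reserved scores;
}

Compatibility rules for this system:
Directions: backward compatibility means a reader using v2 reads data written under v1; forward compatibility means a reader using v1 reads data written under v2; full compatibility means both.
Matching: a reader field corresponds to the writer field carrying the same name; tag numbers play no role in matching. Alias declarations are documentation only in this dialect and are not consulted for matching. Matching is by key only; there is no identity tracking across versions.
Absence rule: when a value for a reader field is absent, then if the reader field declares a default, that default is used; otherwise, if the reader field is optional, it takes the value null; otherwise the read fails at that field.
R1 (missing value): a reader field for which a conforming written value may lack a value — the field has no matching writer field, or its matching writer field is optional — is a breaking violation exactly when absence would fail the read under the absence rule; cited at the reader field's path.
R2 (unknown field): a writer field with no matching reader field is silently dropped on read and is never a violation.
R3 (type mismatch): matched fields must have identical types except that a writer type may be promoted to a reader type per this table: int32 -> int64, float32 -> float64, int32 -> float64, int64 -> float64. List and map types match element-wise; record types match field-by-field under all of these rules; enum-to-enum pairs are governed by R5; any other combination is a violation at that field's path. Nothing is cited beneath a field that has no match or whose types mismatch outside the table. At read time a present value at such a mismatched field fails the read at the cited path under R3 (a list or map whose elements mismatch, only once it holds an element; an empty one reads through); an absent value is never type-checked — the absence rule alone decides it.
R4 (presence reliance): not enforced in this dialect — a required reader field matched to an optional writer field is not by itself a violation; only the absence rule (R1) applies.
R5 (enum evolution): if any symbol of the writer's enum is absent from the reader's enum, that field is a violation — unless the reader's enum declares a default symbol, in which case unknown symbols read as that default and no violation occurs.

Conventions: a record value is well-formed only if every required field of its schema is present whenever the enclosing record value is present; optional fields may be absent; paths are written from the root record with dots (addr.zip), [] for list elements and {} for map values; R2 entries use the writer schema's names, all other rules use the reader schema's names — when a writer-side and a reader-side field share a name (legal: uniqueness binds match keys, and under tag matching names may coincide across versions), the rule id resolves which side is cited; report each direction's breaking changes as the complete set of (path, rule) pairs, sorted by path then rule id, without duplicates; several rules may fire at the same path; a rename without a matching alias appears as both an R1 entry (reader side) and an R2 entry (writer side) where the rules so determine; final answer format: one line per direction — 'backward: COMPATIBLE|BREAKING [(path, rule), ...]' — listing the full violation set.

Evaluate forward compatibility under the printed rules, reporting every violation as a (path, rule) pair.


forward: COMPATIBLE []

each type pair in Event: writer, then reader
forward for Event (reader v1, writer v2):
  channel <- channel (Color -> Color, writer required)
  codes <- codes (list<float64> -> list<float64>, writer required)
  audit <- audit (Address -> Address, writer optional)
  primary <- primary (bool -> bool, writer required)
  score <- score (float64 -> float64, writer optional)
  audit.height <- audit.height (float32 -> float32, writer required)
  audit.age <- audit.age (int64 -> int64, writer required)
  audit.zip <- audit.zip (int32 -> int32, writer required)
  writer audit.seq: unknown to reader
  => no violations; forward on Event: COMPATIBLE
the rest of the Event diff is inert for this question:
  field zip in record Address: optional changed to required -> affects backward compatibility only, which is not asked
  added field seq to record Address: optional int64, tag 1 (in v2 it sits immediately before height) -> inert for the asked Event verdict: nothing fires
  field height in record Address: optional changed to required -> affects backward compatibility only, which is not asked


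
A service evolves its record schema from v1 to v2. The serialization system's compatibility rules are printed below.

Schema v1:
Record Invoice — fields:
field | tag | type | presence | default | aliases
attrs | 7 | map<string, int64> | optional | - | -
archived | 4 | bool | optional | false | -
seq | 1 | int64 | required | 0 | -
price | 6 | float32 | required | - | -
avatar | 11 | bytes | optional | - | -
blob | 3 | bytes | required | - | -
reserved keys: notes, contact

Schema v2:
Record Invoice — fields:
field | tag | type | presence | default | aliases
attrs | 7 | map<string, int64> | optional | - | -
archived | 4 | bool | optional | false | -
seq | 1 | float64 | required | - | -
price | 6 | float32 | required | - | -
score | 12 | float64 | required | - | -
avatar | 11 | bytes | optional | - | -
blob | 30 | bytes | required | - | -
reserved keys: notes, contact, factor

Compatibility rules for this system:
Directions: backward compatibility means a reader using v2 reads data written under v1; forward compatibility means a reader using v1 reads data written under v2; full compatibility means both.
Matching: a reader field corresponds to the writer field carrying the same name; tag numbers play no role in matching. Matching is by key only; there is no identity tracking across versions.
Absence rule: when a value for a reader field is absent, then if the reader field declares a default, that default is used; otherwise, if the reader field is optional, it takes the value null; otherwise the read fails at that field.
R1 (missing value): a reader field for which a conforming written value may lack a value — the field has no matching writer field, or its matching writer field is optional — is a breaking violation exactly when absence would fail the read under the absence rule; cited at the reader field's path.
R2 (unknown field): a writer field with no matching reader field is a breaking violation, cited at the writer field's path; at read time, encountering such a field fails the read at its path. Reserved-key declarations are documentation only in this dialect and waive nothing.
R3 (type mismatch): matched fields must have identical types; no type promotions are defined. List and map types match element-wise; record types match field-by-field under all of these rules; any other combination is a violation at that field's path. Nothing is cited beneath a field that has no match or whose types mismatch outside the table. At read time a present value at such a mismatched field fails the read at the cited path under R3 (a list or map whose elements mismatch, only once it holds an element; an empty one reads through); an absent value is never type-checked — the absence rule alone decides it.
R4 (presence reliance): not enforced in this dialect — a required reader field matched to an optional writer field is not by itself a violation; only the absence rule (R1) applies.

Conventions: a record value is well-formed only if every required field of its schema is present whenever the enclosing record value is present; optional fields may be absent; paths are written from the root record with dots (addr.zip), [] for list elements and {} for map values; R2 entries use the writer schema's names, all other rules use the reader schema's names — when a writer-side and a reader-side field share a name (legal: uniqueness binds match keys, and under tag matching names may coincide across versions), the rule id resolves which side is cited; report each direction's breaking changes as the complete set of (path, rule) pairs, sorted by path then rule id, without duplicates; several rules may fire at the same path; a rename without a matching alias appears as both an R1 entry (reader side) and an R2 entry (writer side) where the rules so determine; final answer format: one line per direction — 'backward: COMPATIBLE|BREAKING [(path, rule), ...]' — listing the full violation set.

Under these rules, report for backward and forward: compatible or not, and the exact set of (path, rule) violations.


backward: BREAKING [(score, R1), (seq, R3)]; forward: BREAKING [(score, R2), (seq, R3)]

each type pair in Invoice: writer, then reader
backward on Invoice — v2 reading data written by v1:
  attrs: map<string, int64> -> map<string, int64>, writer optional; from attrs
  archived: bool -> bool, writer optional; from archived
  seq: int64 -> float64, writer required; from seq
  price: float32 -> float32, writer required; from price
  score has no writer counterpart
  avatar: bytes -> bytes, writer optional; from avatar
  blob: bytes -> bytes, writer required; from blob
  R1 fires at score
  R3 fires at seq
  => 2 violation(s): backward is BREAKING for Invoice
forward on Invoice — v1 reading data written by v2:
  attrs: map<string, int64> -> map<string, int64>, writer optional; from attrs
  archived: bool -> bool, writer optional; from archived
  seq: float64 -> int64, writer required; from seq
  price: float32 -> float32, writer required; from price
  avatar: bytes -> bytes, writer optional; from avatar
  blob: bytes -> bytes, writer required; from blob
  writer score: unknown to reader
  R2 fires at score
  R3 fires at seq
  => 2 violation(s): forward is BREAKING for Invoice


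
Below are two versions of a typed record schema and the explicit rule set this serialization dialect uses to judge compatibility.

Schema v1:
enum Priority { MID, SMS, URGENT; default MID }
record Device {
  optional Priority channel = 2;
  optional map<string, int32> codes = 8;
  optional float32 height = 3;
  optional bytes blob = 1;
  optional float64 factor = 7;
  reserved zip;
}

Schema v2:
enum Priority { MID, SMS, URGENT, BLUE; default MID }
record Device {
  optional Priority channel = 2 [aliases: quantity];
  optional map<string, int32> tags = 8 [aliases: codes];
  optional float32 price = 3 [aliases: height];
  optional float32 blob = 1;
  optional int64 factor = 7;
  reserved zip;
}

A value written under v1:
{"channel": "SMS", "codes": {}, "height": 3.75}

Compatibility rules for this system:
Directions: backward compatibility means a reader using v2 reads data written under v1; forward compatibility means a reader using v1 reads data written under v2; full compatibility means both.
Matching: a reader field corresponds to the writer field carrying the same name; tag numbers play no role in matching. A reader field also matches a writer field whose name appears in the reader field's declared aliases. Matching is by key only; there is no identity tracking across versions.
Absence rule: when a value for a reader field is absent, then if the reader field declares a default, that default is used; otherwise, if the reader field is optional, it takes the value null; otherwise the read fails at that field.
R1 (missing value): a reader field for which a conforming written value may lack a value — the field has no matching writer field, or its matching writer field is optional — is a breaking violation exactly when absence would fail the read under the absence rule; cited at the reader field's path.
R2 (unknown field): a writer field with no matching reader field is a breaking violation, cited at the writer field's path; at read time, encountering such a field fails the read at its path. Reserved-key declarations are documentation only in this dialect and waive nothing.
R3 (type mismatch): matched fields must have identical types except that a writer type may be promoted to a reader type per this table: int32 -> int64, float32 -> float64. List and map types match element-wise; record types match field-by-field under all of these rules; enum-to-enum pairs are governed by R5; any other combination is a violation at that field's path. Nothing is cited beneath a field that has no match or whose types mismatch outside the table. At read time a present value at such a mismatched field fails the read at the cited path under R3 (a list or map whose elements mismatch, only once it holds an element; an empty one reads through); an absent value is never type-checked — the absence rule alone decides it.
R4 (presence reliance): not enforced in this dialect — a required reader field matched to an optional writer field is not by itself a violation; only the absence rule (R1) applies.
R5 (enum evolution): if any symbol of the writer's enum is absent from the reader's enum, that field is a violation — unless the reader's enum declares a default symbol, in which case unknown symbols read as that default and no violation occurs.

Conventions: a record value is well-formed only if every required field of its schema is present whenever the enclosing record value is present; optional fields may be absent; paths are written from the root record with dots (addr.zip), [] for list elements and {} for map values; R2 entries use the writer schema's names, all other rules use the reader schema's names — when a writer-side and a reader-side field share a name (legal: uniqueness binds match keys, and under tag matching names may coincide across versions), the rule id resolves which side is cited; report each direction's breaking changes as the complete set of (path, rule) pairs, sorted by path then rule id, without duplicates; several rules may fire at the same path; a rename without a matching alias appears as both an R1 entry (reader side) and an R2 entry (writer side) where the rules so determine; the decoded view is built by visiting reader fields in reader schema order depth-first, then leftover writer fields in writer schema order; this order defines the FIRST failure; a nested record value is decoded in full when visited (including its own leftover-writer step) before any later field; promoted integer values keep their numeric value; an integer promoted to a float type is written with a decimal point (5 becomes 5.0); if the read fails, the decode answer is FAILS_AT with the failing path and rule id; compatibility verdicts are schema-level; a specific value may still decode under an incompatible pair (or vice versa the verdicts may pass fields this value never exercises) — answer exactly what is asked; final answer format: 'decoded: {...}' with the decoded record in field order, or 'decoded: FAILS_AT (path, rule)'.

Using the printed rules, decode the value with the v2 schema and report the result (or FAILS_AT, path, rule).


in Device below, arrows point writer -> reader
migrating the Device value to v2:
  channel := "SMS"
  tags := {} (from writer codes)
  price := 3.75 (from writer height)
  blob := null (not supplied -> null)
  factor := null (not supplied -> null)
  => decoded: {"channel": "SMS", "tags": {}, "price": 3.75, "blob": null, "factor": null}
remaining Device differences; none change what is asked:
  field factor in record Device: type float64 changed to int64 -> matters for Device compatibility verdicts, not for this value's decode
  enum Priority (field channel in record Device): symbol BLUE added -> fires no rule on Device under this dialect and leaves the result unchanged
  field blob in record Device: type bytes changed to float32 -> matters for Device compatibility verdicts, not for this value's decode

decoded: {"channel": "SMS", "tags": {}, "price": 3.75, "blob": null, "factor": null}


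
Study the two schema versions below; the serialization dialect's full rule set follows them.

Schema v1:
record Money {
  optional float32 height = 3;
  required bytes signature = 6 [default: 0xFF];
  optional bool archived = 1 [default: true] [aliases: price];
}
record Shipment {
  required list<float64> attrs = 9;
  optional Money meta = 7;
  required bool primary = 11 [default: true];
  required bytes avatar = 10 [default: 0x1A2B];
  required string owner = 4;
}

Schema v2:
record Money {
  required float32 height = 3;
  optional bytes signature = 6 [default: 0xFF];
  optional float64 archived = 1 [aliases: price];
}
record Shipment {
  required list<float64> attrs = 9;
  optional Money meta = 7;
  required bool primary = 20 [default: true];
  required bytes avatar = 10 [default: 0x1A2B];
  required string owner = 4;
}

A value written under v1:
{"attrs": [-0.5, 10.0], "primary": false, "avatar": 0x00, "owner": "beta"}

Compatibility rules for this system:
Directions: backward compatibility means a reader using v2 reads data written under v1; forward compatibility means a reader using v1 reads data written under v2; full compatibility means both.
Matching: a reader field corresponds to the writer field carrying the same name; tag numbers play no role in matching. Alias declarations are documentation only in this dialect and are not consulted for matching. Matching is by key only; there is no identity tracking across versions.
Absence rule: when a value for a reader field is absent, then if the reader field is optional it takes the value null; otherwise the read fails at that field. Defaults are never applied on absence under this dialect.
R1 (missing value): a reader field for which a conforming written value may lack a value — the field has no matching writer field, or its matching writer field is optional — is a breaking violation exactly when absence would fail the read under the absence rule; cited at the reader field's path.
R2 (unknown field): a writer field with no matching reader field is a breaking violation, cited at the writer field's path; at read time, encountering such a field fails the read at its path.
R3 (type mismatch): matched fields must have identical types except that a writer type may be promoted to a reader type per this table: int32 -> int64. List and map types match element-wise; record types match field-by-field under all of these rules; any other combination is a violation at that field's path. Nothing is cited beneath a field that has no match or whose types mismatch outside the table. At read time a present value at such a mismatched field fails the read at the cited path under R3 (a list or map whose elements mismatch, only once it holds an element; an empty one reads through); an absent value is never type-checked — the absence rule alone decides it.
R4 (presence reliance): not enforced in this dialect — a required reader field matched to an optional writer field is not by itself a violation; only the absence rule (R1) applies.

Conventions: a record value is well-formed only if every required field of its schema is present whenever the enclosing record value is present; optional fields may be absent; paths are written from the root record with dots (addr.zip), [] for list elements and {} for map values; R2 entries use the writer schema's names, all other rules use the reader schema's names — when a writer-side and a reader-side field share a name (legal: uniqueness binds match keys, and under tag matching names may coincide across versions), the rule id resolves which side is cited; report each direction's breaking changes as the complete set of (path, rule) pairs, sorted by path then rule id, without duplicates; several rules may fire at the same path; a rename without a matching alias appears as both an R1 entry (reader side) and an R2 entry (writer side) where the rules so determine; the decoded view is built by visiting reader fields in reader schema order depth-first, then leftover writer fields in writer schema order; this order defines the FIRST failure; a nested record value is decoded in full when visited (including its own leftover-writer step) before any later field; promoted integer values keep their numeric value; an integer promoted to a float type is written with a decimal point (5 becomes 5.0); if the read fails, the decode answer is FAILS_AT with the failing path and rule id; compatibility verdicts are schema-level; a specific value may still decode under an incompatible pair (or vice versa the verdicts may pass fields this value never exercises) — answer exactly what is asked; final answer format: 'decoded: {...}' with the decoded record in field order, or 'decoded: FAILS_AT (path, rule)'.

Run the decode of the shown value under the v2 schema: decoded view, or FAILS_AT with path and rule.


decoded: {"attrs": [-0.5, 10.0], "meta": null, "primary": false, "avatar": 0x00, "owner": "beta"}

arrows below run writer -> reader for Shipment
decode (reader v2):
  attrs := [-0.5, 10.0]
  meta := null (not supplied -> null)
  primary := false
  avatar := 0x00
  owner := "beta"
  => decoded: {"attrs": [-0.5, 10.0], "meta": null, "primary": false, "avatar": 0x00, "owner": "beta"}
the other Shipment changes do not affect what is asked:
  field signature in record Money: required changed to optional -> affects the rule determinations only; this particular Shipment value decodes identically
  field height in record Money: optional changed to required -> affects the rule determinations only; this particular Shipment value decodes identically
  field primary in record Shipment: tag 11 changed to 20 -> triggers nothing under the printed rules; the Shipment answer is the same either way
  field archived in record Money: type bool changed to float64 (its default is dropped) -> affects the rule determinations only; this particular Shipment value decodes identically


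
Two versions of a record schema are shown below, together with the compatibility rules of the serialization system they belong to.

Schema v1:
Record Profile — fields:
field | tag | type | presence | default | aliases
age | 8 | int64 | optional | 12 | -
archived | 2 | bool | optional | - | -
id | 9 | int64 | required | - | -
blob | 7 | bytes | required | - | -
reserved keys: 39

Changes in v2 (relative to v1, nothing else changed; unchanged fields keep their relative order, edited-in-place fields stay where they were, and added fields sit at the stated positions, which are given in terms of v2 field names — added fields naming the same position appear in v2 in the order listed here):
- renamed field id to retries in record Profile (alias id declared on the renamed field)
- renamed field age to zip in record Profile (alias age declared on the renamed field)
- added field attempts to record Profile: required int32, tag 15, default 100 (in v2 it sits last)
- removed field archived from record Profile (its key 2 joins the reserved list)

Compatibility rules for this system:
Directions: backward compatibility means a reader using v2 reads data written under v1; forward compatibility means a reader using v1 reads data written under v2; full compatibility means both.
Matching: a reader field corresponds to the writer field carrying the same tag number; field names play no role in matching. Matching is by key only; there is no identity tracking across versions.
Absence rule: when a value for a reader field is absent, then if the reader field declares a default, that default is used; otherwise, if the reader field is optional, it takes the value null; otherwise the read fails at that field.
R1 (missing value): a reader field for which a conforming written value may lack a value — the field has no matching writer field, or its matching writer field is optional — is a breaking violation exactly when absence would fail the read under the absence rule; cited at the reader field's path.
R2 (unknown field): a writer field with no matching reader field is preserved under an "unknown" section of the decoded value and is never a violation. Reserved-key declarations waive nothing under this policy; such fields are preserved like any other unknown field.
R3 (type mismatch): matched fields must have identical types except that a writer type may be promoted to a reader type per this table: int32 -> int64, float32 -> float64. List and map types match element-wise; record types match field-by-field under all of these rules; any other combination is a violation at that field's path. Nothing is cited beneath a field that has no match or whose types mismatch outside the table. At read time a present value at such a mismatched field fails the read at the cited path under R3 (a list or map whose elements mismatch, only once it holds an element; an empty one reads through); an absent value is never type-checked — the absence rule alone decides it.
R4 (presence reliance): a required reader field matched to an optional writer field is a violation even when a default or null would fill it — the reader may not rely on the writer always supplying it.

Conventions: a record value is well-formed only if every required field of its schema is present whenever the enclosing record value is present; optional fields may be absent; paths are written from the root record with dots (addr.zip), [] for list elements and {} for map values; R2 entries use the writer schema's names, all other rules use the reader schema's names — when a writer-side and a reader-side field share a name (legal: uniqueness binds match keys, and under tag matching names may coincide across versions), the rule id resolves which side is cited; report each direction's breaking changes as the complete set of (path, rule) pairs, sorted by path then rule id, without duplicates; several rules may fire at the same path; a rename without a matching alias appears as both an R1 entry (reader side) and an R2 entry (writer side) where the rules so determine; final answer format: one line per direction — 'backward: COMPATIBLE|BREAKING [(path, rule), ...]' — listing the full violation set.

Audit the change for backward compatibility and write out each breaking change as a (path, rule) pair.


in Profile below, arrows point writer -> reader
backward pass over Profile, reader schema v2, writer schema v1:
  zip <- age (int64 -> int64, writer optional)
  retries <- id (int64 -> int64, writer required)
  blob <- blob (bytes -> bytes, writer required)
  attempts: no writer-side match
  writer field archived has no reader counterpart
  => backward verdict for Profile: COMPATIBLE, no violations
remaining Profile differences; none change what is asked:
  renamed field id to retries in record Profile (alias id declared on the renamed field) -> no rule fires on it in Profile's dialect; the asked verdict holds
  renamed field age to zip in record Profile (alias age declared on the renamed field) -> no rule fires on it in Profile's dialect; the asked verdict holds
  added field attempts to record Profile: required int32, tag 15, default 100 (in v2 it sits last) -> no rule fires on it in Profile's dialect; the asked verdict holds
  removed field archived from record Profile (its key 2 joins the reserved list) -> no rule fires on it in Profile's dialect; the asked verdict holds

backward: COMPATIBLE []


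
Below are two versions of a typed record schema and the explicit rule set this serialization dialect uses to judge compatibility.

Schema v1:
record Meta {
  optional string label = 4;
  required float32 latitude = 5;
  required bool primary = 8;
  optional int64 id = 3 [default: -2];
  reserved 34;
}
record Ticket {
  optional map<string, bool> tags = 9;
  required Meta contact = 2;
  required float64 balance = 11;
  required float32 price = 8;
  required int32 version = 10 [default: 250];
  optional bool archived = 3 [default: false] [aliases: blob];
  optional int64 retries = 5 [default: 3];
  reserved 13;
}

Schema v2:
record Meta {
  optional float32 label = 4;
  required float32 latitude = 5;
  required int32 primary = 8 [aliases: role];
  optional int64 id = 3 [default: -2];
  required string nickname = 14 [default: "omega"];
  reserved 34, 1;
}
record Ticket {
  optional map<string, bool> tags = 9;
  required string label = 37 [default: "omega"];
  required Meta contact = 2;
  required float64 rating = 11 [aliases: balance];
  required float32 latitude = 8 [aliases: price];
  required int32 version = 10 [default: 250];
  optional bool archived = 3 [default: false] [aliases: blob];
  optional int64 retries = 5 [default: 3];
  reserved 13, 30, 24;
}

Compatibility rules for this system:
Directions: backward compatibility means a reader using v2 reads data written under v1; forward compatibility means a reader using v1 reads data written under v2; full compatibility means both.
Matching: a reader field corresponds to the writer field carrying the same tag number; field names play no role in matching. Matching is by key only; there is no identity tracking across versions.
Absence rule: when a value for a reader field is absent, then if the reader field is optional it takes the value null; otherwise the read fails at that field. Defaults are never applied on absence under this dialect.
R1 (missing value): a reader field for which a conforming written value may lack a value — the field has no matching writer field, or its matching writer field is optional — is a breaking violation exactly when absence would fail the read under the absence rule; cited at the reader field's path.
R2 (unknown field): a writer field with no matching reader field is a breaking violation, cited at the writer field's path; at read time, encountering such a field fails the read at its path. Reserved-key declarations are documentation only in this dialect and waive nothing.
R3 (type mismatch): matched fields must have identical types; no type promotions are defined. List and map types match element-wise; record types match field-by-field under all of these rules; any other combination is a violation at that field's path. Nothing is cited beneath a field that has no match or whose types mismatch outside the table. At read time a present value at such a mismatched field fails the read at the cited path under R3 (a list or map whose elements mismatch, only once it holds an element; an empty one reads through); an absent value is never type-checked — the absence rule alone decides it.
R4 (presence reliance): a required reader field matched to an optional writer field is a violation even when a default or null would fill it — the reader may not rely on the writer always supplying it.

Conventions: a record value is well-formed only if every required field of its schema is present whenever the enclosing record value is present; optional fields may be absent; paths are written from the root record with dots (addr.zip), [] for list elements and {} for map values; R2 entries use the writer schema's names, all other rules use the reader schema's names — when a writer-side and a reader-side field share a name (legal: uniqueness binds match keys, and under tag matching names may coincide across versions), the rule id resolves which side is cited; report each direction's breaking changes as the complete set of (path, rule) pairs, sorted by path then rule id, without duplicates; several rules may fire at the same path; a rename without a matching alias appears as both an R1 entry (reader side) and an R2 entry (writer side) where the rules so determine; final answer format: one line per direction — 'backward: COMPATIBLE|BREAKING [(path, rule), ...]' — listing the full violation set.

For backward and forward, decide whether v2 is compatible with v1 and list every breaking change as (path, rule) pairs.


the writer's type comes first in each Ticket pair
backward analysis of Ticket with v2 as reader and v1 as writer:
  writer optional, map<string, bool> -> map<string, bool>: reader tags maps from writer tags
  label has no writer counterpart
  writer required, Meta -> Meta: reader contact maps from writer contact
  writer required, float64 -> float64: reader rating maps from writer balance
  writer required, float32 -> float32: reader latitude maps from writer price
  writer required, int32 -> int32: reader version maps from writer version
  writer optional, bool -> bool: reader archived maps from writer archived
  writer optional, int64 -> int64: reader retries maps from writer retries
  writer optional, string -> float32: reader contact.label maps from writer contact.label
  writer required, float32 -> float32: reader contact.latitude maps from writer contact.latitude
  writer required, bool -> int32: reader contact.primary maps from writer contact.primary
  writer optional, int64 -> int64: reader contact.id maps from writer contact.id
  contact.nickname has no writer counterpart
  violation R3 at contact.label
  violation R1 at contact.nickname
  violation R3 at contact.primary
  violation R1 at label
  => backward verdict for Ticket: BREAKING, 4 violation(s)
forward analysis of Ticket with v1 as reader and v2 as writer:
  writer optional, map<string, bool> -> map<string, bool>: reader tags maps from writer tags
  writer required, Meta -> Meta: reader contact maps from writer contact
  writer required, float64 -> float64: reader balance maps from writer rating
  writer required, float32 -> float32: reader price maps from writer latitude
  writer required, int32 -> int32: reader version maps from writer version
  writer optional, bool -> bool: reader archived maps from writer archived
  writer optional, int64 -> int64: reader retries maps from writer retries
  writer field label has no reader counterpart
  writer optional, float32 -> string: reader contact.label maps from writer contact.label
  writer required, float32 -> float32: reader contact.latitude maps from writer contact.latitude
  writer required, int32 -> bool: reader contact.primary maps from writer contact.primary
  writer optional, int64 -> int64: reader contact.id maps from writer contact.id
  writer field contact.nickname has no reader counterpart
  violation R3 at contact.label
  violation R2 at contact.nickname
  violation R3 at contact.primary
  violation R2 at label
  => forward verdict for Ticket: BREAKING, 4 violation(s)

backward: BREAKING [(contact.label, R3), (contact.nickname, R1), (contact.primary, R3), (label, R1)]; forward: BREAKING [(contact.label, R3), (contact.nickname, R2), (contact.primary, R3), (label, R2)]
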